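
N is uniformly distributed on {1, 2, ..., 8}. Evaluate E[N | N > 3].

Given N > 3, N is equally likely to be any of {4, 5, 6, 7, 8}.
E[N | N > 3] = (4 + 5 + 6 + 7 + 8) / 5 = 6.

6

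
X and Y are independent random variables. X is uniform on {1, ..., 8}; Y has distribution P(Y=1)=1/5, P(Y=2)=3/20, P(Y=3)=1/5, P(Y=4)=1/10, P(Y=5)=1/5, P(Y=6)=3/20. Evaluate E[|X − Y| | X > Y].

72/23

P(X > Y) = 23/40.
Summing |X−Y|·P(x,y) over outcomes with X > Y gives 9/5.
E[|X − Y| | X > Y] = (9/5) / (23/40) = 72/23.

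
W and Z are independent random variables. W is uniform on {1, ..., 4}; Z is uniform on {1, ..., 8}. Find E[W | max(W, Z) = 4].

Outcomes with max(W, Z) = 4: (1,4), (2,4), (3,4), (4,1), (4,2), (4,3), (4,4), each with probability 1/32.
E[W | max(W, Z) = 4] = (1 + 2 + 3 + 4 + 4 + 4 + 4) / 7 = 22/7.

22/7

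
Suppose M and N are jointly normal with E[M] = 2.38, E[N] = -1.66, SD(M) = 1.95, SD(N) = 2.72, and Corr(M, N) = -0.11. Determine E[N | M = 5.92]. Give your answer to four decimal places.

E[N | M=x] = μ_N + ρ(σ_N/σ_M)(x − μ_M) for jointly normal variables.
E[N | M=5.92] = -1.66 + (-0.11)·(2.72/1.95)·(5.92 − (2.38)) = -1.66 + (-0.15344)·(3.54) = -2.2032.

-2.2032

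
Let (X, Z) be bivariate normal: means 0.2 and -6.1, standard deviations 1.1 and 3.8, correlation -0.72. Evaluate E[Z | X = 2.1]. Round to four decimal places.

-10.8258

E[Z | X=x] = μ_Z + ρ(σ_Z/σ_X)(x − μ_X) for jointly normal variables.
E[Z | X=2.1] = -6.1 + (-0.72)·(3.8/1.1)·(2.1 − (0.2)) = -6.1 + (-2.48727)·(1.9) = -10.8258.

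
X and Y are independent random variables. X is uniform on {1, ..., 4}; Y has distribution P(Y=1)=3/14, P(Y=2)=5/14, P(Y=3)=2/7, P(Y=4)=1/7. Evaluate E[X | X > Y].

P(X > Y) = 23/56.
Summing X·P(x,y) over outcomes with X > Y gives 39/28.
E[X | X > Y] = (39/28) / (23/56) = 78/23.

78/23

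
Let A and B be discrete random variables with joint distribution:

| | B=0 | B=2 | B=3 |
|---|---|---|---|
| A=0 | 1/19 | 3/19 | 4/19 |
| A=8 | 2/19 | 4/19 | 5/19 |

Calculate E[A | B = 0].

P(B = 0) = 3/19.
Σ A·P over the event = 0·(1/19) + 8·(2/19) = 16/19.
E[A | B = 0] = (16/19) / (3/19) = 16/3.

16/3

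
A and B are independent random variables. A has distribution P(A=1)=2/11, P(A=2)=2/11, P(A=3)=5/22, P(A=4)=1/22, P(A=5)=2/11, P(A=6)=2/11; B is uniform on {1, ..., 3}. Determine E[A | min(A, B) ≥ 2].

71/18

P(min(A, B) ≥ 2) = 6/11.
Summing A·P(x,y) over outcomes with min(A, B) ≥ 2 gives 71/33.
E[A | min(A, B) ≥ 2] = (71/33) / (6/11) = 71/18.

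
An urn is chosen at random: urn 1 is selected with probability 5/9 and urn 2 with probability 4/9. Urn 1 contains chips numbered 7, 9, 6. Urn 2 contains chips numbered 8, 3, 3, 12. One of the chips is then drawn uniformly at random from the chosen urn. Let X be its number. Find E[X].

188/27

E[X | urn 1] = (7+9+6)/3 = 22/3.
E[X | urn 2] = (8+3+3+12)/4 = 13/2.
By the law of total expectation,
E[X] = (5/9)·(22/3) + (4/9)·(13/2) = 188/27.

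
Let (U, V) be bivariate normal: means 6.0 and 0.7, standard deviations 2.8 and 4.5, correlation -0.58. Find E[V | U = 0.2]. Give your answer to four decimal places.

6.1064

For a bivariate normal, E[V | U=x] = μ_V + ρ·(σ_V/σ_U)·(x − μ_U).
E[V | U=0.2] = 0.7 + (-0.58)·(4.5/2.8)·(0.2 − (6.0)) = 0.7 + (-0.93214)·(-5.8) = 6.1064.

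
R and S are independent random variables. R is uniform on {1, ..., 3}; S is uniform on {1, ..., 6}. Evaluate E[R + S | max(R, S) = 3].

24/5

Outcomes with max(R, S) = 3: (1,3), (2,3), (3,1), (3,2), (3,3), each with probability 1/18.
E[R + S | max(R, S) = 3] = (4 + 5 + 4 + 5 + 6) / 5 = 24/5.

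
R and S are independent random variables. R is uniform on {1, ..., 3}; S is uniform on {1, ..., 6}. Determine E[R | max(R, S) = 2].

5/3

Outcomes with max(R, S) = 2: (1,2), (2,1), (2,2), each with probability 1/18.
E[R | max(R, S) = 2] = (1 + 2 + 2) / 3 = 5/3.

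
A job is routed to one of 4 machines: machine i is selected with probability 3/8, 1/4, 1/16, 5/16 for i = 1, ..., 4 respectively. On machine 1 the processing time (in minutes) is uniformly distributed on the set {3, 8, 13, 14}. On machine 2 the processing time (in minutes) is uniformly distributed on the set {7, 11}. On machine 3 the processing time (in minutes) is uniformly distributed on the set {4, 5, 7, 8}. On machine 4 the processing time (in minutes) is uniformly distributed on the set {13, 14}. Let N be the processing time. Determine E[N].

333/32

E[N | machine 1] = (3+8+13+14)/4 = 19/2.
E[N | machine 2] = (7+11)/2 = 9.
E[N | machine 3] = (4+5+7+8)/4 = 6.
E[N | machine 4] = (13+14)/2 = 27/2.
E[N] = (3/8)·(19/2) + (1/4)·(9) + (1/16)·(6) + (5/16)·(27/2) = 333/32.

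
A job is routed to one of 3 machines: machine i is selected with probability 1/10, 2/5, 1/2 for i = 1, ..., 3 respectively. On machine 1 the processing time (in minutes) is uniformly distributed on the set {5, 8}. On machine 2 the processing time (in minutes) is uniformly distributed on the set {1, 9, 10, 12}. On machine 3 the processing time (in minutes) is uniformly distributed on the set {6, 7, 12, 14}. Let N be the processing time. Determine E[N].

349/40

E[N | machine 1] = (5+8)/2 = 13/2.
E[N | machine 2] = (1+9+10+12)/4 = 8.
E[N | machine 3] = (6+7+12+14)/4 = 39/4.
E[N] = (1/10)·(13/2) + (2/5)·(8) + (1/2)·(39/4) = 349/40.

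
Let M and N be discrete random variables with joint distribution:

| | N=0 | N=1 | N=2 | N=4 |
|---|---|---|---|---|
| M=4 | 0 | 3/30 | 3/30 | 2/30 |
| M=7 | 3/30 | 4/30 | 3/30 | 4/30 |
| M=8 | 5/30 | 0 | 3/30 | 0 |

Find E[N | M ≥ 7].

P(M ≥ 7) = 11/15.
Σ N·P over the event = 0·(3/30) + 1·(4/30) + 2·(3/30) + 4·(4/30) + 0·(5/30) + 2·(3/30) = 16/15.
E[N | M ≥ 7] = (16/15) / (11/15) = 16/11.

16/11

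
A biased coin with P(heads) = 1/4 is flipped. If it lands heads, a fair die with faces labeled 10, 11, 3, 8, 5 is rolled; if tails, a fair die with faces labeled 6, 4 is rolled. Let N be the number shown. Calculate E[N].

28/5

E[N | heads] = (10+11+3+8+5)/5 = 37/5.
E[N | tails] = (6+4)/2 = 5.
E[N] = (1/4)·(37/5) + (3/4)·(5) = 28/5.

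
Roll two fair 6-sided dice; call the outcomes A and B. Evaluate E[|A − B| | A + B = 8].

Outcomes with A + B = 8: (2,6), (3,5), (4,4), (5,3), (6,2), each with probability 1/36.
E[|A − B| | A + B = 8] = (4 + 2 + 0 + 2 + 4) / 5 = 12/5.

12/5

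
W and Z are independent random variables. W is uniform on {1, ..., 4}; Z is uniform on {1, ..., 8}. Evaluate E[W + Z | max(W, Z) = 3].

Outcomes with max(W, Z) = 3: (1,3), (2,3), (3,1), (3,2), (3,3), each with probability 1/32.
E[W + Z | max(W, Z) = 3] = (4 + 5 + 4 + 5 + 6) / 5 = 24/5.

24/5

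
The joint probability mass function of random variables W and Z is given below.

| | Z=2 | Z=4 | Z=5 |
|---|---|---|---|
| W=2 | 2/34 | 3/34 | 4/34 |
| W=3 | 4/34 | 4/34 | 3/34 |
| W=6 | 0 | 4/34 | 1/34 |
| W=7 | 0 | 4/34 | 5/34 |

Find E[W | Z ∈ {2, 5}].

74/19

P(Z ∈ {2, 5}) = 19/34.
Summing W·P(W=x,Z=y) over the conditioning event gives 37/17.
E[W | Z ∈ {2, 5}] = (37/17) / (19/34) = 74/19.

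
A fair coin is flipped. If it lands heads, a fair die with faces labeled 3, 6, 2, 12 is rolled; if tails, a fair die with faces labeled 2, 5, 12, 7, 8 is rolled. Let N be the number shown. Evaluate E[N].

E[N | heads] = (3+6+2+12)/4 = 23/4.
E[N | tails] = (2+5+12+7+8)/5 = 34/5.
By the law of total expectation,
E[N] = (1/2)·(23/4) + (1/2)·(34/5) = 251/40.

251/40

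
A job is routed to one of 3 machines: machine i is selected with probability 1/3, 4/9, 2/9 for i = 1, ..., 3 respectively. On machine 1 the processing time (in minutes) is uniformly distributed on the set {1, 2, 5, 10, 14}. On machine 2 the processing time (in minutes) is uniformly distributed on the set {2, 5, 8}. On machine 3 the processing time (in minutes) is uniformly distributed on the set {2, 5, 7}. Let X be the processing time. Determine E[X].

728/135

E[X | machine 1] = (1+2+5+10+14)/5 = 32/5.
E[X | machine 2] = (2+5+8)/3 = 5.
E[X | machine 3] = (2+5+7)/3 = 14/3.
E[X] = (1/3)·(32/5) + (4/9)·(5) + (2/9)·(14/3) = 728/135.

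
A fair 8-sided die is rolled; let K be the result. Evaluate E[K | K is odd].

4

Given K is odd, K is equally likely to be any of {1, 3, 5, 7}.
E[K | K is odd] = (1 + 3 + 5 + 7) / 4 = 4.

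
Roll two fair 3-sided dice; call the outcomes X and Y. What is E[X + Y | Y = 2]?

4

P(Y = 2) = 1/3.
Summing (X+Y)·P(x,y) over outcomes with Y = 2 gives 4/3.
E[X + Y | Y = 2] = (4/3) / (1/3) = 4.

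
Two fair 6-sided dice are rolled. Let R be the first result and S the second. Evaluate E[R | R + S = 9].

9/2

P(R + S = 9) = 1/9.
Summing R·P(x,y) over outcomes with R + S = 9 gives 1/2.
E[R | R + S = 9] = (1/2) / (1/9) = 9/2.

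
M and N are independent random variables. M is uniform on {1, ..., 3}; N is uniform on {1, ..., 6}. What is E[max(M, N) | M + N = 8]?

Outcomes with M + N = 8: (2,6), (3,5), each with probability 1/18.
E[max(M, N) | M + N = 8] = (6 + 5) / 2 = 11/2.

11/2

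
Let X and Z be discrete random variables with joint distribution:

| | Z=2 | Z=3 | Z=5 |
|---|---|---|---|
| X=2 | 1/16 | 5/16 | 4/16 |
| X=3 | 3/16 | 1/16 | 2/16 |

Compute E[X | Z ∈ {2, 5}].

5/2

P(Z ∈ {2, 5}) = 5/8.
Σ X·P over the event = 2·(1/16) + 2·(4/16) + 3·(3/16) + 3·(2/16) = 25/16.
E[X | Z ∈ {2, 5}] = (25/16) / (5/8) = 5/2.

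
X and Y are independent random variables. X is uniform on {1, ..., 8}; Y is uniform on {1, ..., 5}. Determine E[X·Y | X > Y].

P(X > Y) = 5/8.
Summing XY·P(x,y) over outcomes with X > Y gives 10.
E[X·Y | X > Y] = (10) / (5/8) = 16.

16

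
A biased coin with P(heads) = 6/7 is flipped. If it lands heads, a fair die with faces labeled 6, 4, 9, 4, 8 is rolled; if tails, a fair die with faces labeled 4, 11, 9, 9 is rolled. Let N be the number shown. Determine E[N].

909/140

E[N | heads] = (6+4+9+4+8)/5 = 31/5.
E[N | tails] = (4+11+9+9)/4 = 33/4.
By the law of total expectation,
E[N] = (6/7)·(31/5) + (1/7)·(33/4) = 909/140.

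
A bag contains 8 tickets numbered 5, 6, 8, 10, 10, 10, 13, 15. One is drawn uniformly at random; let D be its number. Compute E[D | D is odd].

11

P(D is odd) = 3/8.
Σ over the event: 5·1/8 + 13·1/8 + 15·1/8 = 33/8.
E[D | D is odd] = (33/8) / (3/8) = 11.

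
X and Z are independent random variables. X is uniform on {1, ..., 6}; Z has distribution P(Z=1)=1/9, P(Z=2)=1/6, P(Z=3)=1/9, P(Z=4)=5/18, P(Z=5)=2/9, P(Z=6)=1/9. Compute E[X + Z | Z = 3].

13/2

P(Z = 3) = 1/9.
Summing (X+Z)·P(x,y) over outcomes with Z = 3 gives 13/18.
E[X + Z | Z = 3] = (13/18) / (1/9) = 13/2.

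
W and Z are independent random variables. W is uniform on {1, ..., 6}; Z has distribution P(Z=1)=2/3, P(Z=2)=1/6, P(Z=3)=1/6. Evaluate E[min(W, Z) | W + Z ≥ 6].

P(W + Z ≥ 6) = 5/12.
Summing min(W,Z)·P(x,y) over outcomes with W + Z ≥ 6 gives 13/18.
E[min(W, Z) | W + Z ≥ 6] = (13/18) / (5/12) = 26/15.

26/15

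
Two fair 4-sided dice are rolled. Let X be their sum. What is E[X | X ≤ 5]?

4

P(X ≤ 5) = 5/8.
Σ over the event: 2·1/16 + 3·1/8 + 4·3/16 + 5·1/4 = 5/2.
E[X | X ≤ 5] = (5/2) / (5/8) = 4.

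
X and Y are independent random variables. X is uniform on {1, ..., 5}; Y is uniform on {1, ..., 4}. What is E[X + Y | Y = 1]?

4

P(Y = 1) = 1/4.
Summing (X+Y)·P(x,y) over outcomes with Y = 1 gives 1.
E[X + Y | Y = 1] = (1) / (1/4) = 4.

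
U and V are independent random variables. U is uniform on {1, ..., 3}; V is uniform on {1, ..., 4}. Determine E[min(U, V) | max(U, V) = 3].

9/5

Outcomes with max(U, V) = 3: (1,3), (2,3), (3,1), (3,2), (3,3), each with probability 1/12.
E[min(U, V) | max(U, V) = 3] = (1 + 2 + 1 + 2 + 3) / 5 = 9/5.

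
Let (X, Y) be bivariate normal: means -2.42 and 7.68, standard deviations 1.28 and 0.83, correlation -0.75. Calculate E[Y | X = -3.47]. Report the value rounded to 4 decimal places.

8.1906

E[Y | X=x] = μ_Y + ρ(σ_Y/σ_X)(x − μ_X) for jointly normal variables.
E[Y | X=-3.47] = 7.68 + (-0.75)·(0.83/1.28)·(-3.47 − (-2.42)) = 7.68 + (-0.48633)·(-1.05) = 8.1906.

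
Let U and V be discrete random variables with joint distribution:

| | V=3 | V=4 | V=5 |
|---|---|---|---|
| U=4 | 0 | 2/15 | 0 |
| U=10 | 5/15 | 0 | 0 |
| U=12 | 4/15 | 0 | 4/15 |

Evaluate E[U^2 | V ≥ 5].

P(V ≥ 5) = 4/15.
Σ U^2·P over the event = 144·(4/15) = 192/5.
E[U^2 | V ≥ 5] = (192/5) / (4/15) = 144.

144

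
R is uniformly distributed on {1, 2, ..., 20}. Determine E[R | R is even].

11

Given R is even, R is equally likely to be any of {2, 4, 6, 8, 10, 12, 14, 16, 18, 20}.
E[R | R is even] = (2 + 4 + 6 + 8 + 10 + 12 + 14 + 16 + 18 + 20) / 10 = 11.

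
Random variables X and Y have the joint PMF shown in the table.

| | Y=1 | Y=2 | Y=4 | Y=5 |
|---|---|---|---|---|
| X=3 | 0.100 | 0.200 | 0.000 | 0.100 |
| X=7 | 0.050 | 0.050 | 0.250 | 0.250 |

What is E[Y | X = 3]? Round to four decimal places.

2.5000

P(X = 3) = 0.400.
Summing Y·P(X=x,Y=y) over the conditioning event gives 1.000.
E[Y | X = 3] = (1.000) / (0.400) = 2.5000.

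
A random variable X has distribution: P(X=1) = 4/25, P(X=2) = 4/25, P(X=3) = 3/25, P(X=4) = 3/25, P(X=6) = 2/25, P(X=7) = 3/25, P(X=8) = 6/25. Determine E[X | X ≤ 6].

45/16

P(X ≤ 6) = 16/25.
Σ over the event: 1·4/25 + 2·4/25 + 3·3/25 + 4·3/25 + 6·2/25 = 9/5.
E[X | X ≤ 6] = (9/5) / (16/25) = 45/16.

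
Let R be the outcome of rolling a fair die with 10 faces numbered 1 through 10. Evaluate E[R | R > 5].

Given R > 5, R is equally likely to be any of {6, 7, 8, 9, 10}.
E[R | R > 5] = (6 + 7 + 8 + 9 + 10) / 5 = 8.

8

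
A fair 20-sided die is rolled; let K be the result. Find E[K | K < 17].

P(K < 17) = 4/5.
E[K | K < 17] = (34/5) / (4/5) = 17/2.

17/2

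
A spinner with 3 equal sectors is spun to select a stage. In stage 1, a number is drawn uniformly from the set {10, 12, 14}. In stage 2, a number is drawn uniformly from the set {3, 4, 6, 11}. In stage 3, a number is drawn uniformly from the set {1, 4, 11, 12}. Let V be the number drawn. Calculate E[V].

E[V | stage 1] = (10+12+14)/3 = 12.
E[V | stage 2] = (3+4+6+11)/4 = 6.
E[V | stage 3] = (1+4+11+12)/4 = 7.
By the law of total expectation,
E[V] = (1/3)·(12) + (1/3)·(6) + (1/3)·(7) = 25/3.

25/3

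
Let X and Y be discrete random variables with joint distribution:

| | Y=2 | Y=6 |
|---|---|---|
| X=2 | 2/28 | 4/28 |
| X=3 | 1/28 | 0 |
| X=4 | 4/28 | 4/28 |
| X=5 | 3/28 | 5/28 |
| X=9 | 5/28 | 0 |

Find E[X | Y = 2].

P(Y = 2) = 15/28.
Σ X·P over the event = 2·(2/28) + 3·(1/28) + 4·(4/28) + 5·(3/28) + 9·(5/28) = 83/28.
E[X | Y = 2] = (83/28) / (15/28) = 83/15.

83/15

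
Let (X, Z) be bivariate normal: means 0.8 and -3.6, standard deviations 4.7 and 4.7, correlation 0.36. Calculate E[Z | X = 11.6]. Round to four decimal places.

E[Z | X=x] = μ_Z + ρ(σ_Z/σ_X)(x − μ_X) for jointly normal variables.
E[Z | X=11.6] = -3.6 + (0.36)·(4.7/4.7)·(11.6 − (0.8)) = -3.6 + (0.36)·(10.8) = 0.2880.

0.2880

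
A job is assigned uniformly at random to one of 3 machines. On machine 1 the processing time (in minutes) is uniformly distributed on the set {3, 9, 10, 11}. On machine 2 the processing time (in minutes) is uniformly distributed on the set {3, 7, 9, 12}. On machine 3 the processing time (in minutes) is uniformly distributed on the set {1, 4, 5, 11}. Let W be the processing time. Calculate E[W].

E[W | machine 1] = (3+9+10+11)/4 = 33/4.
E[W | machine 2] = (3+7+9+12)/4 = 31/4.
E[W | machine 3] = (1+4+5+11)/4 = 21/4.
E[W] = (1/3)·(33/4) + (1/3)·(31/4) + (1/3)·(21/4) = 85/12.

85/12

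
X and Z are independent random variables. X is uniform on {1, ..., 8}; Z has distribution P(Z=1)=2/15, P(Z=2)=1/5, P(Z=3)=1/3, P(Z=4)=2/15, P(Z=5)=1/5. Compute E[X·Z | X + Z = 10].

276/13

P(X + Z = 10) = 13/120.
Summing XZ·P(x,y) over outcomes with X + Z = 10 gives 23/10.
E[X·Z | X + Z = 10] = (23/10) / (13/120) = 276/13.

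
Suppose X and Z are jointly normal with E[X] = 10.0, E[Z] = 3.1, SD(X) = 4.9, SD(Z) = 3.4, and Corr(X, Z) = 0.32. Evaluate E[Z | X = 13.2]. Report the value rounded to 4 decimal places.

3.8105

The regression of Z on X has slope ρ·σ_Z/σ_X and passes through (μ_X, μ_Z).
E[Z | X=13.2] = 3.1 + (0.32)·(3.4/4.9)·(13.2 − (10.0)) = 3.1 + (0.22204)·(3.2) = 3.8105.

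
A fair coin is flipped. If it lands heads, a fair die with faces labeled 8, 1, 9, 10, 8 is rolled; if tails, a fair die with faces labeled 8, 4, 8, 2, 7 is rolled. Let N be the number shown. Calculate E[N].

13/2

E[N | heads] = (8+1+9+10+8)/5 = 36/5.
E[N | tails] = (8+4+8+2+7)/5 = 29/5.
E[N] = (1/2)·(36/5) + (1/2)·(29/5) = 13/2.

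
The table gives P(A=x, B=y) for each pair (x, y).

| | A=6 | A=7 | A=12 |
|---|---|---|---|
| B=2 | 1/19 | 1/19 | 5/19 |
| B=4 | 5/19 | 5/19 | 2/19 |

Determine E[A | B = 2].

73/7

P(B = 2) = 7/19.
Σ A·P over the event = 6·(1/19) + 7·(1/19) + 12·(5/19) = 73/19.
E[A | B = 2] = (73/19) / (7/19) = 73/7.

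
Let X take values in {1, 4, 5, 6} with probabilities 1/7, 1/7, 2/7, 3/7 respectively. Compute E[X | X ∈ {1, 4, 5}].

P(X ∈ {1, 4, 5}) = 4/7.
Σ over the event: 1·1/7 + 4·1/7 + 5·2/7 = 15/7.
E[X | X ∈ {1, 4, 5}] = (15/7) / (4/7) = 15/4.

15/4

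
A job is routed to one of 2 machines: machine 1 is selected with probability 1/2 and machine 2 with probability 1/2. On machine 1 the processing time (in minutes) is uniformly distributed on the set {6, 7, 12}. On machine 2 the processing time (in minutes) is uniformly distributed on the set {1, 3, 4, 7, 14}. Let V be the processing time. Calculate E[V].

E[V | machine 1] = (6+7+12)/3 = 25/3.
E[V | machine 2] = (1+3+4+7+14)/5 = 29/5.
E[V] = (1/2)·(25/3) + (1/2)·(29/5) = 106/15.

106/15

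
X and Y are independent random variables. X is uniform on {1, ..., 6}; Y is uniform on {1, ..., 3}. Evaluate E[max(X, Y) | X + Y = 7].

Outcomes with X + Y = 7: (4,3), (5,2), (6,1), each with probability 1/18.
E[max(X, Y) | X + Y = 7] = (4 + 5 + 6) / 3 = 5.

5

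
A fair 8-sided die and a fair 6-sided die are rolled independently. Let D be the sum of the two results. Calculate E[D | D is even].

P(D is even) = 1/2.
Σ over the event: 2·1/48 + 4·1/16 + 6·5/48 + 8·1/8 + 10·5/48 + 12·1/16 + 14·1/48 = 4.
E[D | D is even] = (4) / (1/2) = 8.

8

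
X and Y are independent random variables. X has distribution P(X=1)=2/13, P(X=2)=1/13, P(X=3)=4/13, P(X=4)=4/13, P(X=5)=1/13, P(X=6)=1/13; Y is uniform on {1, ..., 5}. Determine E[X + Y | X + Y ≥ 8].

P(X + Y ≥ 8) = 19/65.
Summing (X+Y)·P(x,y) over outcomes with X + Y ≥ 8 gives 33/13.
E[X + Y | X + Y ≥ 8] = (33/13) / (19/65) = 165/19.

165/19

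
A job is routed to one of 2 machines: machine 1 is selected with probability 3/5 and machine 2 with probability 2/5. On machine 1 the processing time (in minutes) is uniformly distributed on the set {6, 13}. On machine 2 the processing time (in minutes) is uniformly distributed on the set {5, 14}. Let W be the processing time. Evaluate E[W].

19/2

E[W | machine 1] = (6+13)/2 = 19/2.
E[W | machine 2] = (5+14)/2 = 19/2.
By the law of total expectation,
E[W] = (3/5)·(19/2) + (2/5)·(19/2) = 19/2.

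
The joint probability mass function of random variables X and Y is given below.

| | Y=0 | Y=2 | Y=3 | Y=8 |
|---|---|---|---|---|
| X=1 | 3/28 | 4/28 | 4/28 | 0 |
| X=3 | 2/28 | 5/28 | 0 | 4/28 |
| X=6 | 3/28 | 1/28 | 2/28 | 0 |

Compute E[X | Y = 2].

P(Y = 2) = 5/14.
Σ X·P over the event = 1·(4/28) + 3·(5/28) + 6·(1/28) = 25/28.
E[X | Y = 2] = (25/28) / (5/14) = 5/2.

5/2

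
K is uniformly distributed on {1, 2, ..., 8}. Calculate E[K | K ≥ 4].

Given K ≥ 4, K is equally likely to be any of {4, 5, 6, 7, 8}.
E[K | K ≥ 4] = (4 + 5 + 6 + 7 + 8) / 5 = 6.

6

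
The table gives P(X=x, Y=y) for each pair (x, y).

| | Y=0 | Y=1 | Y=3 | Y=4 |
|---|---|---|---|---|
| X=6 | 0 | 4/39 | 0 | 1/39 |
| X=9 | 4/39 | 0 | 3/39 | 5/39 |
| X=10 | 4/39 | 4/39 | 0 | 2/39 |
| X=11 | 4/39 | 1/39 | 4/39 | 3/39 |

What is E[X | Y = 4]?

P(Y = 4) = 11/39.
Σ X·P over the event = 6·(1/39) + 9·(5/39) + 10·(2/39) + 11·(3/39) = 8/3.
E[X | Y = 4] = (8/3) / (11/39) = 104/11.

104/11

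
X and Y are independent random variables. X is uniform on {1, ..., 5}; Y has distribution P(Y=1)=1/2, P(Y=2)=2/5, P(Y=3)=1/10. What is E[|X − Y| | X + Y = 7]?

13/5

P(X + Y = 7) = 1/10.
Summing |X−Y|·P(x,y) over outcomes with X + Y = 7 gives 13/50.
E[|X − Y| | X + Y = 7] = (13/50) / (1/10) = 13/5.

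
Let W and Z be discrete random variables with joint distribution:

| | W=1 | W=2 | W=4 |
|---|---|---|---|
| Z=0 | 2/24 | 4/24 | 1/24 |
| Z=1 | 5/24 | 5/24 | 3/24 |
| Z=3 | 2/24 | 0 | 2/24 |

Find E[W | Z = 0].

P(Z = 0) = 7/24.
Σ W·P over the event = 1·(2/24) + 2·(4/24) + 4·(1/24) = 7/12.
E[W | Z = 0] = (7/12) / (7/24) = 2.

2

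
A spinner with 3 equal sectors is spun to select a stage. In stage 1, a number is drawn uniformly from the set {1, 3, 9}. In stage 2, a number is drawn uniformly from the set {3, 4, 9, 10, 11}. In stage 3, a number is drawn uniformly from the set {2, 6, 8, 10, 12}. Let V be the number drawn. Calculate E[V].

58/9

E[V | stage 1] = (1+3+9)/3 = 13/3.
E[V | stage 2] = (3+4+9+10+11)/5 = 37/5.
E[V | stage 3] = (2+6+8+10+12)/5 = 38/5.
E[V] = (1/3)·(13/3) + (1/3)·(37/5) + (1/3)·(38/5) = 58/9.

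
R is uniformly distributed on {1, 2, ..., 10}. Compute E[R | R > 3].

Given R > 3, R is equally likely to be any of {4, 5, 6, 7, 8, 9, 10}.
E[R | R > 3] = (4 + 5 + 6 + 7 + 8 + 9 + 10) / 7 = 7.

7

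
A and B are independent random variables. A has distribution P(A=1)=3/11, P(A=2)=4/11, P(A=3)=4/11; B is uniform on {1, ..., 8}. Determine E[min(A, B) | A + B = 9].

23/11

P(A + B = 9) = 1/8.
Summing min(A,B)·P(x,y) over outcomes with A + B = 9 gives 23/88.
E[min(A, B) | A + B = 9] = (23/88) / (1/8) = 23/11.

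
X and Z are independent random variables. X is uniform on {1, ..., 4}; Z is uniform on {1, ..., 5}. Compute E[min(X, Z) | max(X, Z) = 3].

9/5

Outcomes with max(X, Z) = 3: (1,3), (2,3), (3,1), (3,2), (3,3), each with probability 1/20.
E[min(X, Z) | max(X, Z) = 3] = (1 + 2 + 1 + 2 + 3) / 5 = 9/5.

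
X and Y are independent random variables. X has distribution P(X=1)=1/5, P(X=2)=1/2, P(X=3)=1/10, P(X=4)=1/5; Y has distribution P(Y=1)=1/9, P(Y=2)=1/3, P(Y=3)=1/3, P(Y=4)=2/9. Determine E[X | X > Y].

P(X > Y) = 23/90.
Summing X·P(x,y) over outcomes with X > Y gives 13/15.
E[X | X > Y] = (13/15) / (23/90) = 78/23.

78/23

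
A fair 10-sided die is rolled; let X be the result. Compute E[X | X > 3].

7

Given X > 3, X is equally likely to be any of {4, 5, 6, 7, 8, 9, 10}.
E[X | X > 3] = (4 + 5 + 6 + 7 + 8 + 9 + 10) / 7 = 7.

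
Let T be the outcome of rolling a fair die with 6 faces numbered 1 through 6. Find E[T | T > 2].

Given T > 2, T is equally likely to be any of {3, 4, 5, 6}.
E[T | T > 2] = (3 + 4 + 5 + 6) / 4 = 9/2.

9/2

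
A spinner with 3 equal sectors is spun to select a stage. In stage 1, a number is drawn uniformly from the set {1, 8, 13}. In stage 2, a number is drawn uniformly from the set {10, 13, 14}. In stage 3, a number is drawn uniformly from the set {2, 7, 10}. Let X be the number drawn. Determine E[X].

E[X | stage 1] = (1+8+13)/3 = 22/3.
E[X | stage 2] = (10+13+14)/3 = 37/3.
E[X | stage 3] = (2+7+10)/3 = 19/3.
By the law of total expectation,
E[X] = (1/3)·(22/3) + (1/3)·(37/3) + (1/3)·(19/3) = 26/3.

26/3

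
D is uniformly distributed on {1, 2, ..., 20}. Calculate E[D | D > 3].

12

P(D > 3) = 17/20.
E[D | D > 3] = (51/5) / (17/20) = 12.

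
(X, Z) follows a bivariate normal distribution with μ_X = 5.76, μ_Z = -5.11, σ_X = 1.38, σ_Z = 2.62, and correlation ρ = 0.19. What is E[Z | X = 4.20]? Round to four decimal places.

-5.6727

E[Z | X=x] = μ_Z + ρ(σ_Z/σ_X)(x − μ_X) for jointly normal variables.
E[Z | X=4.20] = -5.11 + (0.19)·(2.62/1.38)·(4.20 − (5.76)) = -5.11 + (0.36072)·(-1.56) = -5.6727.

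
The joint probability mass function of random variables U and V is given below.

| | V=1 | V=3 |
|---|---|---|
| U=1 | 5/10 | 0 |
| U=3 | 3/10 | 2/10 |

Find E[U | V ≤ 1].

P(V ≤ 1) = 4/5.
Summing U·P(U=x,V=y) over the conditioning event gives 7/5.
E[U | V ≤ 1] = (7/5) / (4/5) = 7/4.

7/4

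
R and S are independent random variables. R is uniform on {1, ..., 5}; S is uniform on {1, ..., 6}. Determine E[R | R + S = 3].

Outcomes with R + S = 3: (1,2), (2,1), each with probability 1/30.
E[R | R + S = 3] = (1 + 2) / 2 = 3/2.

3/2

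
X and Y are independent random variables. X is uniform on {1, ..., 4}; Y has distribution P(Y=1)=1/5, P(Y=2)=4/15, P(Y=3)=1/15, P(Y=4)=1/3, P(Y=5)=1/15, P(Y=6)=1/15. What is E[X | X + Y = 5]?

P(X + Y = 5) = 13/60.
Summing X·P(x,y) over outcomes with X + Y = 5 gives 31/60.
E[X | X + Y = 5] = (31/60) / (13/60) = 31/13.

31/13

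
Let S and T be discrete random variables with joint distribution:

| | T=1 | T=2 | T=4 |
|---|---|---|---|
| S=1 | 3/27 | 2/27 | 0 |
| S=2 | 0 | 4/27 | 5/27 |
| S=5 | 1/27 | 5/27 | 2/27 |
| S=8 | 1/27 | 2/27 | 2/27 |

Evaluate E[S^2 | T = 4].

P(T = 4) = 1/3.
Σ S^2·P over the event = 4·(5/27) + 25·(2/27) + 64·(2/27) = 22/3.
E[S^2 | T = 4] = (22/3) / (1/3) = 22.

22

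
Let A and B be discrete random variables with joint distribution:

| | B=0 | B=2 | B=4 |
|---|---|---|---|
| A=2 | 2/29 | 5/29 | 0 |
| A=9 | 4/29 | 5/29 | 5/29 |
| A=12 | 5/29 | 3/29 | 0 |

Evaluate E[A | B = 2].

7

P(B = 2) = 13/29.
Σ A·P over the event = 2·(5/29) + 9·(5/29) + 12·(3/29) = 91/29.
E[A | B = 2] = (91/29) / (13/29) = 7.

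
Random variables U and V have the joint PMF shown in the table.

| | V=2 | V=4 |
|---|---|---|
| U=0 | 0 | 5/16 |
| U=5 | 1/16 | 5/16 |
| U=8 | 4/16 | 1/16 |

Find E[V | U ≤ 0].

4

P(U ≤ 0) = 5/16.
Σ V·P over the event = 4·(5/16) = 5/4.
E[V | U ≤ 0] = (5/4) / (5/16) = 4.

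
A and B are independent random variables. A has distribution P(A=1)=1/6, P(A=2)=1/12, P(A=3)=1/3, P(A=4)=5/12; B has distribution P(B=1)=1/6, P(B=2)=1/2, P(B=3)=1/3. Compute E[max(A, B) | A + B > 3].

P(A + B > 3) = 7/8.
Summing max(A,B)·P(x,y) over outcomes with A + B > 3 gives 3.
E[max(A, B) | A + B > 3] = (3) / (7/8) = 24/7.

24/7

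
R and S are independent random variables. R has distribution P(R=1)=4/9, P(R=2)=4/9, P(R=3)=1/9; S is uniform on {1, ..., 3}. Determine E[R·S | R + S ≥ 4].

14/3

P(R + S ≥ 4) = 5/9.
Summing RS·P(x,y) over outcomes with R + S ≥ 4 gives 70/27.
E[R·S | R + S ≥ 4] = (70/27) / (5/9) = 14/3.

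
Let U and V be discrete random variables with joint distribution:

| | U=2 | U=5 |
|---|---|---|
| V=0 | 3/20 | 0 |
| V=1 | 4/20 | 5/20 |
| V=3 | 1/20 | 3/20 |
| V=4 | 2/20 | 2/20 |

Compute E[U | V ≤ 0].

2

P(V ≤ 0) = 3/20.
Summing U·P(U=x,V=y) over the conditioning event gives 3/10.
E[U | V ≤ 0] = (3/10) / (3/20) = 2.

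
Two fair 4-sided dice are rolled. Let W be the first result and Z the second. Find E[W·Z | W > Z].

35/6

Outcomes with W > Z: (2,1), (3,1), (3,2), (4,1), (4,2), (4,3), each with probability 1/16.
E[W·Z | W > Z] = (2 + 3 + 6 + 4 + 8 + 12) / 6 = 35/6.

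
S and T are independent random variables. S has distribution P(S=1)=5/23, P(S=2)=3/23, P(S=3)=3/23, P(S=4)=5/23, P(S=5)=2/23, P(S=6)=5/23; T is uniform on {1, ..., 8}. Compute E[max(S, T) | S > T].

274/57

P(S > T) = 57/184.
Summing max(S,T)·P(x,y) over outcomes with S > T gives 137/92.
E[max(S, T) | S > T] = (137/92) / (57/184) = 274/57.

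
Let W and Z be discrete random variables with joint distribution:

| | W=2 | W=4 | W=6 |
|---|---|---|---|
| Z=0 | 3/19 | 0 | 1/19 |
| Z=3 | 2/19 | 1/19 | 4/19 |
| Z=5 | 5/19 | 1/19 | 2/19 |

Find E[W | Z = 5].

13/4

P(Z = 5) = 8/19.
Σ W·P over the event = 2·(5/19) + 4·(1/19) + 6·(2/19) = 26/19.
E[W | Z = 5] = (26/19) / (8/19) = 13/4.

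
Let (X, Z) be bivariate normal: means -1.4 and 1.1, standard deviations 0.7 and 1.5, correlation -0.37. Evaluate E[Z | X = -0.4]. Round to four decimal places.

0.3071

The regression of Z on X has slope ρ·σ_Z/σ_X and passes through (μ_X, μ_Z).
E[Z | X=-0.4] = 1.1 + (-0.37)·(1.5/0.7)·(-0.4 − (-1.4)) = 1.1 + (-0.79286)·(1) = 0.3071.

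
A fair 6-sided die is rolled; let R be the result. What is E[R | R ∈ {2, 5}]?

P(R ∈ {2, 5}) = 1/3.
Σ over the event: 2·1/6 + 5·1/6 = 7/6.
E[R | R ∈ {2, 5}] = (7/6) / (1/3) = 7/2.

7/2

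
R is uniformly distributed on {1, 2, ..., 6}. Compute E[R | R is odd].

Given R is odd, R is equally likely to be any of {1, 3, 5}.
E[R | R is odd] = (1 + 3 + 5) / 3 = 3.

3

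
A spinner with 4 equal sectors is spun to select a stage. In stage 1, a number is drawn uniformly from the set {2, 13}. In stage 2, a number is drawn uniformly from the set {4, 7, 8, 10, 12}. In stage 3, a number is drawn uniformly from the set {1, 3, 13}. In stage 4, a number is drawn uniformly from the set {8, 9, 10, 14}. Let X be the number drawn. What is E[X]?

E[X | stage 1] = (2+13)/2 = 15/2.
E[X | stage 2] = (4+7+8+10+12)/5 = 41/5.
E[X | stage 3] = (1+3+13)/3 = 17/3.
E[X | stage 4] = (8+9+10+14)/4 = 41/4.
E[X] = (1/4)·(15/2) + (1/4)·(41/5) + (1/4)·(17/3) + (1/4)·(41/4) = 1897/240.

1897/240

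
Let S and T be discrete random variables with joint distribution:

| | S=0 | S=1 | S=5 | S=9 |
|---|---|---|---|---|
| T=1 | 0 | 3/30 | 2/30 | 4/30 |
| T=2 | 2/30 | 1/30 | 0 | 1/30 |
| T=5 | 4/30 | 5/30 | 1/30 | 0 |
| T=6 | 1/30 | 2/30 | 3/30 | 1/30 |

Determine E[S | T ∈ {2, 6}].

36/11

P(T ∈ {2, 6}) = 11/30.
Σ S·P over the event = 0·(2/30) + 0·(1/30) + 1·(1/30) + 1·(2/30) + 5·(3/30) + 9·(1/30) + 9·(1/30) = 6/5.
E[S | T ∈ {2, 6}] = (6/5) / (11/30) = 36/11.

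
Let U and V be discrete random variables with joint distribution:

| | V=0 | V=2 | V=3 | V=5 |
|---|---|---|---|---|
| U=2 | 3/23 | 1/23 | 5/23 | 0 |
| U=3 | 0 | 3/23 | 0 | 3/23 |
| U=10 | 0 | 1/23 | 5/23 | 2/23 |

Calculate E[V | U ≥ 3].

24/7

P(U ≥ 3) = 14/23.
Σ V·P over the event = 2·(3/23) + 5·(3/23) + 2·(1/23) + 3·(5/23) + 5·(2/23) = 48/23.
E[V | U ≥ 3] = (48/23) / (14/23) = 24/7.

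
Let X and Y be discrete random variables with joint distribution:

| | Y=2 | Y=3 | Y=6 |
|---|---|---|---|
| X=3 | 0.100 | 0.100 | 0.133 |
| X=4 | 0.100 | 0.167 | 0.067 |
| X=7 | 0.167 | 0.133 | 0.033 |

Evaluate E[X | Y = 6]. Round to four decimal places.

3.8541

P(Y = 6) = 0.233.
Σ X·P over the event = 3·(0.133) + 4·(0.067) + 7·(0.033) = 0.898.
E[X | Y = 6] = (0.898) / (0.233) = 3.8541.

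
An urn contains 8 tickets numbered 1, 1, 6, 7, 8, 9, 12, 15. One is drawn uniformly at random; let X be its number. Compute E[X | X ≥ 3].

P(X ≥ 3) = 3/4.
Σ over the event: 6·1/8 + 7·1/8 + 8·1/8 + 9·1/8 + 12·1/8 + 15·1/8 = 57/8.
E[X | X ≥ 3] = (57/8) / (3/4) = 19/2.

19/2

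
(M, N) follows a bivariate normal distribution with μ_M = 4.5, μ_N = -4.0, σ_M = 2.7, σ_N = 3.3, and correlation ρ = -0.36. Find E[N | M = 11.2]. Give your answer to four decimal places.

The regression of N on M has slope ρ·σ_N/σ_M and passes through (μ_M, μ_N).
E[N | M=11.2] = -4.0 + (-0.36)·(3.3/2.7)·(11.2 − (4.5)) = -4.0 + (-0.44)·(6.7) = -6.9480.

-6.9480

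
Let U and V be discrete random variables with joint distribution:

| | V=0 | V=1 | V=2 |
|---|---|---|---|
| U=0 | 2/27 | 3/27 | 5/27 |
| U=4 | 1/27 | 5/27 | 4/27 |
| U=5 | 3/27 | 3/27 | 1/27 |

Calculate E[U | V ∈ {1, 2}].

8/3

P(V ∈ {1, 2}) = 7/9.
Summing U·P(U=x,V=y) over the conditioning event gives 56/27.
E[U | V ∈ {1, 2}] = (56/27) / (7/9) = 8/3.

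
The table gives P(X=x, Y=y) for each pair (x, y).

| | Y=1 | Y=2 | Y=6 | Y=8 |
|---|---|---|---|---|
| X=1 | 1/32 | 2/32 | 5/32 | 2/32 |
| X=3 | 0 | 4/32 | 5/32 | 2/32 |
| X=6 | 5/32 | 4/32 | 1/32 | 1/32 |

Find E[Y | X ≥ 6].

27/11

P(X ≥ 6) = 11/32.
Σ Y·P over the event = 1·(5/32) + 2·(4/32) + 6·(1/32) + 8·(1/32) = 27/32.
E[Y | X ≥ 6] = (27/32) / (11/32) = 27/11.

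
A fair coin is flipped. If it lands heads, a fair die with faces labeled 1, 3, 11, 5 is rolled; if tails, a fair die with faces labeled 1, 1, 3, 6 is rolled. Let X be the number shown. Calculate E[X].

31/8

E[X | heads] = (1+3+11+5)/4 = 5.
E[X | tails] = (1+1+3+6)/4 = 11/4.
E[X] = (1/2)·(5) + (1/2)·(11/4) = 31/8.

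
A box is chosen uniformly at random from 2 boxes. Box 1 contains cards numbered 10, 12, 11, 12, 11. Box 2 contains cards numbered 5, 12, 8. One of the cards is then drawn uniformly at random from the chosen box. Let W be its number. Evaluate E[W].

293/30

E[W | box 1] = (10+12+11+12+11)/5 = 56/5.
E[W | box 2] = (5+12+8)/3 = 25/3.
By the law of total expectation,
E[W] = (1/2)·(56/5) + (1/2)·(25/3) = 293/30.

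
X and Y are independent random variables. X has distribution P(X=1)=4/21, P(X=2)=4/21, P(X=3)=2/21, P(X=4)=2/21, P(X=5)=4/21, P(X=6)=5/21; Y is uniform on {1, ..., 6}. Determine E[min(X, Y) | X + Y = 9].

P(X + Y = 9) = 13/126.
Summing min(X,Y)·P(x,y) over outcomes with X + Y = 9 gives 5/14.
E[min(X, Y) | X + Y = 9] = (5/14) / (13/126) = 45/13.

45/13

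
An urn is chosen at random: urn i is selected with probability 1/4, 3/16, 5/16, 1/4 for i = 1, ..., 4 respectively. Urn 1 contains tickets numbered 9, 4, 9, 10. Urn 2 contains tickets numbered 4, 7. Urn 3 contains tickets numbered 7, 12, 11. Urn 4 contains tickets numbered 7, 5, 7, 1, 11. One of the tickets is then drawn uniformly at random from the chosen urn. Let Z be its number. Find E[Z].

E[Z | urn 1] = (9+4+9+10)/4 = 8.
E[Z | urn 2] = (4+7)/2 = 11/2.
E[Z | urn 3] = (7+12+11)/3 = 10.
E[Z | urn 4] = (7+5+7+1+11)/5 = 31/5.
E[Z] = (1/4)·(8) + (3/16)·(11/2) + (5/16)·(10) + (1/4)·(31/5) = 1233/160.

1233/160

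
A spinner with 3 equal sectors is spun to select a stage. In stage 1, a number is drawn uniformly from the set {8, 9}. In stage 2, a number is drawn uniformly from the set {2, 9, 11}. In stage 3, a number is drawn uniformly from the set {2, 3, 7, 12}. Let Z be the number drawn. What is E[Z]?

131/18

E[Z | stage 1] = (8+9)/2 = 17/2.
E[Z | stage 2] = (2+9+11)/3 = 22/3.
E[Z | stage 3] = (2+3+7+12)/4 = 6.
E[Z] = (1/3)·(17/2) + (1/3)·(22/3) + (1/3)·(6) = 131/18.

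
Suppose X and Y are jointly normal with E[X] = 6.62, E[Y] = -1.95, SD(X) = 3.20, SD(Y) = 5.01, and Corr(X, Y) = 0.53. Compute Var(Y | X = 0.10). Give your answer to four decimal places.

18.0495

Var(Y | X=x) = (1 − ρ²)·σ_Y².
Var(Y | X=0.10) = (5.01)²·(1 − (0.53)²) = 25.1001·0.7191 = 18.0495.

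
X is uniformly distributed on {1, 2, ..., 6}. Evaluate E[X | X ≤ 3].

2

Given X ≤ 3, X is equally likely to be any of {1, 2, 3}.
E[X | X ≤ 3] = (1 + 2 + 3) / 3 = 2.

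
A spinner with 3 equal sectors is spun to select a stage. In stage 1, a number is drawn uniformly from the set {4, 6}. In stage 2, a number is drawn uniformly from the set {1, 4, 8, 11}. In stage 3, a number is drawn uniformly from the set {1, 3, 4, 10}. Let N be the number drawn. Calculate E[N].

31/6

E[N | stage 1] = (4+6)/2 = 5.
E[N | stage 2] = (1+4+8+11)/4 = 6.
E[N | stage 3] = (1+3+4+10)/4 = 9/2.
By the law of total expectation,
E[N] = (1/3)·(5) + (1/3)·(6) + (1/3)·(9/2) = 31/6.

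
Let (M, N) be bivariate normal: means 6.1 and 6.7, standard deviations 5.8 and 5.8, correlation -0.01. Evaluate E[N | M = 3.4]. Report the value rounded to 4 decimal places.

E[N | M=x] = μ_N + ρ(σ_N/σ_M)(x − μ_M) for jointly normal variables.
E[N | M=3.4] = 6.7 + (-0.01)·(5.8/5.8)·(3.4 − (6.1)) = 6.7 + (-0.01)·(-2.7) = 6.7270.

6.7270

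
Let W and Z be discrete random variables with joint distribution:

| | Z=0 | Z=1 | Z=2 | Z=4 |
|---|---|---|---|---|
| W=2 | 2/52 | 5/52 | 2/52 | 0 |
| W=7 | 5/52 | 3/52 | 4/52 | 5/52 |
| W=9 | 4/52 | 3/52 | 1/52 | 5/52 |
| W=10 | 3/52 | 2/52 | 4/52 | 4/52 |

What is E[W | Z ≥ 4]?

P(Z ≥ 4) = 7/26.
Summing W·P(W=x,Z=y) over the conditioning event gives 30/13.
E[W | Z ≥ 4] = (30/13) / (7/26) = 60/7.

60/7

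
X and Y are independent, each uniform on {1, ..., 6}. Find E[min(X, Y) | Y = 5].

P(Y = 5) = 1/6.
Summing min(X,Y)·P(x,y) over outcomes with Y = 5 gives 5/9.
E[min(X, Y) | Y = 5] = (5/9) / (1/6) = 10/3.

10/3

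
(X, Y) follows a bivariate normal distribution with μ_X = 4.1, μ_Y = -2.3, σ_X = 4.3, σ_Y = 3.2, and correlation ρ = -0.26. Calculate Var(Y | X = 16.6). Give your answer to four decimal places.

The conditional variance in a bivariate normal is σ_Y²(1 − ρ²), independent of x.
Var(Y | X=16.6) = (3.2)²·(1 − (-0.26)²) = 10.24·0.9324 = 9.5478.

9.5478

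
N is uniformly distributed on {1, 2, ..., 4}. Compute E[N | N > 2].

7/2

Given N > 2, N is equally likely to be any of {3, 4}.
E[N | N > 2] = (3 + 4) / 2 = 7/2.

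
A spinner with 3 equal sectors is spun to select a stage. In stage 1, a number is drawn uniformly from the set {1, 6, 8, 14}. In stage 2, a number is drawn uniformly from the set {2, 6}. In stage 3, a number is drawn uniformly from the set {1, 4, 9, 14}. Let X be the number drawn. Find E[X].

E[X | stage 1] = (1+6+8+14)/4 = 29/4.
E[X | stage 2] = (2+6)/2 = 4.
E[X | stage 3] = (1+4+9+14)/4 = 7.
E[X] = (1/3)·(29/4) + (1/3)·(4) + (1/3)·(7) = 73/12.

73/12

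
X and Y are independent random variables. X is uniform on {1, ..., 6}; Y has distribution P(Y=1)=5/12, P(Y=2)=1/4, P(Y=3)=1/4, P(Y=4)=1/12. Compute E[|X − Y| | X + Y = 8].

P(X + Y = 8) = 7/72.
Summing |X−Y|·P(x,y) over outcomes with X + Y = 8 gives 1/4.
E[|X − Y| | X + Y = 8] = (1/4) / (7/72) = 18/7.

18/7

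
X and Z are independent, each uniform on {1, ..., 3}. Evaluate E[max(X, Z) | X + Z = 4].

Outcomes with X + Z = 4: (1,3), (2,2), (3,1), each with probability 1/9.
E[max(X, Z) | X + Z = 4] = (3 + 2 + 3) / 3 = 8/3.

8/3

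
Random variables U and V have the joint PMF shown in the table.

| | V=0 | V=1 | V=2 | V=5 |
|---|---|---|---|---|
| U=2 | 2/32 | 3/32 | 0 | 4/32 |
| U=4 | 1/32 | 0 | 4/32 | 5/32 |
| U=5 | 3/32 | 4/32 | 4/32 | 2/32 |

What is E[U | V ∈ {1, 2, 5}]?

P(V ∈ {1, 2, 5}) = 13/16.
Summing U·P(U=x,V=y) over the conditioning event gives 25/8.
E[U | V ∈ {1, 2, 5}] = (25/8) / (13/16) = 50/13.

50/13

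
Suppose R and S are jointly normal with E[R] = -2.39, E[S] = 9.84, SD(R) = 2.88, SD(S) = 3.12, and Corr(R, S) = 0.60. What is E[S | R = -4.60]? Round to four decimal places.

E[S | R=x] = μ_S + ρ(σ_S/σ_R)(x − μ_R) for jointly normal variables.
E[S | R=-4.60] = 9.84 + (0.60)·(3.12/2.88)·(-4.60 − (-2.39)) = 9.84 + (0.65)·(-2.21) = 8.4035.

8.4035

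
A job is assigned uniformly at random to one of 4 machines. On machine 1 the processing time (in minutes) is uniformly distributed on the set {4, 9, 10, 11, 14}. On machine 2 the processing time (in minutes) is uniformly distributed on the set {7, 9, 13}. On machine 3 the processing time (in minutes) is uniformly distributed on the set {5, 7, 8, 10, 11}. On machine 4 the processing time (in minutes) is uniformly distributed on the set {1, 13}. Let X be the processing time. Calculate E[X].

E[X | machine 1] = (4+9+10+11+14)/5 = 48/5.
E[X | machine 2] = (7+9+13)/3 = 29/3.
E[X | machine 3] = (5+7+8+10+11)/5 = 41/5.
E[X | machine 4] = (1+13)/2 = 7.
By the law of total expectation,
E[X] = (1/4)·(48/5) + (1/4)·(29/3) + (1/4)·(41/5) + (1/4)·(7) = 517/60.

517/60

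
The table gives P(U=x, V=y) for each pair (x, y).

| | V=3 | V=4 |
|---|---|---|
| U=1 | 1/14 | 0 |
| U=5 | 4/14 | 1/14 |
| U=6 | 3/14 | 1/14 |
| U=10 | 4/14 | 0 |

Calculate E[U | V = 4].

11/2

P(V = 4) = 1/7.
Σ U·P over the event = 5·(1/14) + 6·(1/14) = 11/14.
E[U | V = 4] = (11/14) / (1/7) = 11/2.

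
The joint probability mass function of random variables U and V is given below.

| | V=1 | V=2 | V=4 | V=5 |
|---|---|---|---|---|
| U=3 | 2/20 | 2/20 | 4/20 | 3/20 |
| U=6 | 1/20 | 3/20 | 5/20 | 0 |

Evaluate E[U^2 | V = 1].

P(V = 1) = 3/20.
Σ U^2·P over the event = 9·(2/20) + 36·(1/20) = 27/10.
E[U^2 | V = 1] = (27/10) / (3/20) = 18.

18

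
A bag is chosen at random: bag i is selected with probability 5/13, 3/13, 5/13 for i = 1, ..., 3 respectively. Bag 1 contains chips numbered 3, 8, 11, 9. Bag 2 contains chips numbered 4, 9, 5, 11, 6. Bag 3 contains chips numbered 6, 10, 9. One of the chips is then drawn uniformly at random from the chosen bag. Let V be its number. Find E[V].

1217/156

E[V | bag 1] = (3+8+11+9)/4 = 31/4.
E[V | bag 2] = (4+9+5+11+6)/5 = 7.
E[V | bag 3] = (6+10+9)/3 = 25/3.
E[V] = (5/13)·(31/4) + (3/13)·(7) + (5/13)·(25/3) = 1217/156.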